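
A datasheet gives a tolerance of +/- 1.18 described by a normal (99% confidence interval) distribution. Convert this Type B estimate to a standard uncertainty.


u_B = half_width / 2.576
u_B = 1.18 / 2.576
u_B = 0.4581

0.4581


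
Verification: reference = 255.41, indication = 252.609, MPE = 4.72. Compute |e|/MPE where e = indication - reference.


e = indication - reference = 252.609 - 255.41 = -2.8010
|e| = 2.8010
ratio = |e| / MPE = 2.8010 / 4.72
ratio = 0.5934

0.5934


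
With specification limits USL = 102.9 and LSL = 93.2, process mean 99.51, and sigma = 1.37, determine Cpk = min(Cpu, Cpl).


Cpu = (USL - mean) / (3*sigma) = (102.9 - 99.51) / (3*1.37) = 0.8248
Cpl = (mean - LSL) / (3*sigma) = (99.51 - 93.2) / (3*1.37) = 1.5353
Cpk = min(Cpu, Cpl) = 0.8248

0.8248


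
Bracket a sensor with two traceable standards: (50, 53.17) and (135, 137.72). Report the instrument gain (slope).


slope = (y2 - y1) / (x2 - x1)
= (137.72 - 53.17) / (135 - 50)
= 84.5500 / 85
= 0.9947

0.9947


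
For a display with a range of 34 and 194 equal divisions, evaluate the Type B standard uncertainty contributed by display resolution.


resolution = range / divisions
resolution = 34 / 194 = 0.17525773
u_res = resolution / (2*sqrt(3))
u_res = 0.17525773 / 3.4641016
u_res = 0.0506

0.0506


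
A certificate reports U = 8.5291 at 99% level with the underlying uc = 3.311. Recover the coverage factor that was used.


k = U / uc
k = 8.5291 / 3.311
k = 2.576

2.576


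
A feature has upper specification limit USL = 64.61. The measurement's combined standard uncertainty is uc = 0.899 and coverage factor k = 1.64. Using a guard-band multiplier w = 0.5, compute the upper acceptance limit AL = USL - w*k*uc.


U = k * uc = 1.64 * 0.899 = 1.47436
guard band g = w * U = 0.5 * 1.47436 = 0.73718
AL = USL - g = 64.61 - 0.73718
AL = 63.8728

63.8728


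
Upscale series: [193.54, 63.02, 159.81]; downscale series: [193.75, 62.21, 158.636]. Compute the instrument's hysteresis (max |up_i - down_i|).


|193.54 - 193.75| = 0.2100
|63.02 - 62.21| = 0.8100
|159.81 - 158.636| = 1.1740
hysteresis = max(diffs) = 1.1740

1.1740


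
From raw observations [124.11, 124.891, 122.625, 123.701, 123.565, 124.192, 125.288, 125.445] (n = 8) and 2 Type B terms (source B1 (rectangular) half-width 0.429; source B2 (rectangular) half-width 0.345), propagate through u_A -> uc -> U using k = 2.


mean = (124.11 + 124.891 + 122.625 + 123.701 + 123.565 + 124.192 + 125.288 + 125.445) / 8 = 124.227125
s = sqrt(sum((x - mean)^2)/(n-1)) = 0.95216887
u_A = s / sqrt(n) = 0.95216887 / sqrt(8) = 0.33664253
u_B1 = 0.429 / sqrt(3) = 0.24768327
u_B2 = 0.345 / sqrt(3) = 0.19918584
uc = sqrt(0.33664253^2 + 0.24768327^2 + 0.19918584^2) = 0.46297969
U = k * uc = 2 * 0.46297969
U = 0.9260

0.9260


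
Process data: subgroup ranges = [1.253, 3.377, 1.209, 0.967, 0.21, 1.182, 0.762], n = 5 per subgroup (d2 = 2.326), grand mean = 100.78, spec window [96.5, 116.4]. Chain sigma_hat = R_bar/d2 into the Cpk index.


R_bar = (1.253 + 3.377 + 1.209 + 0.967 + 0.21 + 1.182 + 0.762) / 7 = 1.28
sigma = R_bar / d2 = 1.28 / 2.326 = 0.55030095
Cp = (USL - LSL)/(6*sigma) = (116.4 - 96.5)/(6*0.55030095) = 6.0270
Cpu = (116.4 - 100.78)/(3*0.55030095) = 9.4615
Cpl = (100.78 - 96.5)/(3*0.55030095) = 2.5925
Cpk = min(Cpu, Cpl) = 2.5925

2.5925


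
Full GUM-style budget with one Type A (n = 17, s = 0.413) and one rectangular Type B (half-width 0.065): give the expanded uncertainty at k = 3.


u_A = s / sqrt(n) = 0.413 / sqrt(17) = 0.10016721
u_B = half_width / sqrt(3) = 0.065 / sqrt(3) = 0.037527767
uc = sqrt(u_A^2 + u_B^2) = sqrt(0.10016721^2 + 0.037527767^2) = 0.10696637
U = k * uc = 3 * 0.10696637
U = 0.3209

0.3209


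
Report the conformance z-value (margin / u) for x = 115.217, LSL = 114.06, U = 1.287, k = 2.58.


u = U / k = 1.287 / 2.58 = 0.49883721
margin = |LSL - x| = |114.06 - 115.217| = 1.157
z = margin / u = 1.157 / 0.49883721
z = 2.3194

2.3194


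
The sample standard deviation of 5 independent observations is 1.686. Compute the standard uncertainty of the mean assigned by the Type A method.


u_A = s / sqrt(n)
u_A = 1.686 / sqrt(5)
u_A = 1.686 / 2.236068
u_A = 0.7540

0.7540


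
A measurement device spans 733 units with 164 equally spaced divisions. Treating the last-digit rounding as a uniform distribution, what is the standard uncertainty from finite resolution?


resolution = range / divisions
resolution = 733 / 164 = 4.4695122
u_res = resolution / (2*sqrt(3))
u_res = 4.4695122 / 3.4641016
u_res = 1.2902

1.2902


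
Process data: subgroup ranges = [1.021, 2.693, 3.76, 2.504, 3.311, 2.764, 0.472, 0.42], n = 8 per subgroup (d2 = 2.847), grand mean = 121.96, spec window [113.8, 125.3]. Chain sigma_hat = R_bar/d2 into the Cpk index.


R_bar = (1.021 + 2.693 + 3.76 + 2.504 + 3.311 + 2.764 + 0.472 + 0.42) / 8 = 2.118125
sigma = R_bar / d2 = 2.118125 / 2.847 = 0.7439849
Cp = (USL - LSL)/(6*sigma) = (125.3 - 113.8)/(6*0.7439849) = 2.5762
Cpu = (125.3 - 121.96)/(3*0.7439849) = 1.4964
Cpl = (121.96 - 113.8)/(3*0.7439849) = 3.6560
Cpk = min(Cpu, Cpl) = 1.4964

1.4964


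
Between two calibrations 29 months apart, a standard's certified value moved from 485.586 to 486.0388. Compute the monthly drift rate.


rate = (v2 - v1) / months
= (486.0388 - 485.586) / 29
= 0.4528 / 29
= 0.0156

0.0156


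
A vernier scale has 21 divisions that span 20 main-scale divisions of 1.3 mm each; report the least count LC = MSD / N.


LC = MSD / n_div
= 1.3 / 21
= 0.0619

0.0619


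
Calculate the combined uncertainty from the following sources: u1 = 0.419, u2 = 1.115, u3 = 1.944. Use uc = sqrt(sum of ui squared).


uc = sqrt(0.419^2 + 1.115^2 + 1.944^2)
uc = sqrt(5.197922)
uc = 2.2799

2.2799


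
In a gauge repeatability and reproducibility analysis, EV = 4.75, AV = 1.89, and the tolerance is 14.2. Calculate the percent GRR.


GRR = sqrt(EV^2 + AV^2) = sqrt(4.75^2 + 1.89^2) = 5.1122011
%GRR = GRR / tol * 100 = 5.1122011 / 14.2 * 100
%GRR = 36.0014

36.0014


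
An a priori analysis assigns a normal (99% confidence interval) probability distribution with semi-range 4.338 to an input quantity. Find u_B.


u_B = half_width / 2.576
u_B = 4.338 / 2.576
u_B = 1.6840

1.6840


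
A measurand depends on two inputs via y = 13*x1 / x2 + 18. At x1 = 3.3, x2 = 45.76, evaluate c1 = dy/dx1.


y = 13*x1 / x2 + 18
dy/dx1 = 13/x2
Evaluate at x2 = 45.76: c1 = 13 / 45.76
c1 = 0.2841

0.2841


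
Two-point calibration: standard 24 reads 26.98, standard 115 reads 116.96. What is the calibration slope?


slope = (y2 - y1) / (x2 - x1)
= (116.96 - 26.98) / (115 - 24)
= 89.9800 / 91
= 0.9888

0.9888


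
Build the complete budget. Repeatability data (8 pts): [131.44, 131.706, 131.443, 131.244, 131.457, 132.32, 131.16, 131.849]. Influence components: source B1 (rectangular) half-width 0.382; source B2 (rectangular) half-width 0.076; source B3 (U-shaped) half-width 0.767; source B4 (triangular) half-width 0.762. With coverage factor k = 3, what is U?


mean = (131.44 + 131.706 + 131.443 + 131.244 + 131.457 + 132.32 + 131.16 + 131.849) / 8 = 131.577375
s = sqrt(sum((x - mean)^2)/(n-1)) = 0.37389377
u_A = s / sqrt(n) = 0.37389377 / sqrt(8) = 0.13219141
u_B1 = 0.382 / sqrt(3) = 0.2205478
u_B2 = 0.076 / sqrt(3) = 0.04387862
u_B3 = 0.767 / sqrt(2) = 0.5423509
u_B4 = 0.762 / sqrt(6) = 0.3110852
uc = sqrt(0.13219141^2 + 0.2205478^2 + 0.04387862^2 + 0.5423509^2 + 0.3110852^2) = 0.67746567
U = k * uc = 3 * 0.67746567
U = 2.0324

2.0324


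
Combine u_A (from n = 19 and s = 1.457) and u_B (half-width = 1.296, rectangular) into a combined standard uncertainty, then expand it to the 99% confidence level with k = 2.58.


u_A = s / sqrt(n) = 1.457 / sqrt(19) = 0.33425872
u_B = half_width / sqrt(3) = 1.296 / sqrt(3) = 0.74824595
uc = sqrt(u_A^2 + u_B^2) = sqrt(0.33425872^2 + 0.74824595^2) = 0.8195126
U = k * uc = 2.58 * 0.8195126
U = 2.1143

2.1143


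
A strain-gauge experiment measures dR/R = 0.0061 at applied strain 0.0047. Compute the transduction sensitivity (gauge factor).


GF = (dR/R) / epsilon
= 0.0061 / 0.0047
= 1.2979

1.2979


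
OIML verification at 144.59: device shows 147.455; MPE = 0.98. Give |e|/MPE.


e = indication - reference = 147.455 - 144.59 = 2.8650
|e| = 2.8650
ratio = |e| / MPE = 2.8650 / 0.98
ratio = 2.9235

2.9235


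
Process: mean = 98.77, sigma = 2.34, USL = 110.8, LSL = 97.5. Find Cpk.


Cpu = (USL - mean) / (3*sigma) = (110.8 - 98.77) / (3*2.34) = 1.7137
Cpl = (mean - LSL) / (3*sigma) = (98.77 - 97.5) / (3*2.34) = 0.1809
Cpk = min(Cpu, Cpl) = 0.1809

0.1809


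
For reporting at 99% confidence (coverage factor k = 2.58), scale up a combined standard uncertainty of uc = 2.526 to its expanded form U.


U = k * uc
U = 2.58 * 2.526
U = 6.5171

6.5171


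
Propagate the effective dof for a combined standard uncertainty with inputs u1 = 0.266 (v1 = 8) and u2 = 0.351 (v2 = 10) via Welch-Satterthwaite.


uc = sqrt(u1^2 + u2^2) = sqrt(0.266^2 + 0.351^2) = 0.44040549
v_eff = uc^4 / (u1^4/v1 + u2^4/v2)
= 0.44040549^4 / (0.266^4/8 + 0.351^4/10)
= 0.037619316 / 0.0021436501
v_eff = 17.5492

17.5492


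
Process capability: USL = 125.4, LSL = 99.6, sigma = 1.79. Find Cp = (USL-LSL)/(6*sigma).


Cp = (USL - LSL) / (6 * sigma)
= (125.4 - 99.6) / (6 * 1.79)
= 25.8000 / 10.7400
= 2.4022

2.4022


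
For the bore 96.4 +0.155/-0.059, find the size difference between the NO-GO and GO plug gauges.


GO = nominal - lower_tol (smallest hole = maximum material condition)
GO = 96.4 - 0.059 = 96.341
NO-GO = nominal + upper_tol (largest hole = least material condition)
NO-GO = 96.4 + 0.155 = 96.555
spread = NO-GO - GO = 96.555 - 96.341 = 0.2140

0.2140


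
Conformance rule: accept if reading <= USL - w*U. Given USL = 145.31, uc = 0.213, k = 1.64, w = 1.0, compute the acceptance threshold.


U = k * uc = 1.64 * 0.213 = 0.34932
guard band g = w * U = 1.0 * 0.34932 = 0.34932
AL = USL - g = 145.31 - 0.34932
AL = 144.9607

144.9607


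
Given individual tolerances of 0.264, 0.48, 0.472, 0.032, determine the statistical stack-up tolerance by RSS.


RSS = sqrt(0.264^2 + 0.48^2 + 0.472^2 + 0.032^2)
= sqrt(0.523904)
= 0.7238

0.7238


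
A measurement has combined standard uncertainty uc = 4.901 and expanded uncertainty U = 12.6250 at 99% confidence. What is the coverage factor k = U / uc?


k = U / uc
k = 12.6250 / 4.901
k = 2.576

2.576


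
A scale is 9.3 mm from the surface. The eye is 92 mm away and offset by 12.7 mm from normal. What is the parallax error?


error = h * offset / d
= 9.3 * 12.7 / 92
= 1.2838

1.2838


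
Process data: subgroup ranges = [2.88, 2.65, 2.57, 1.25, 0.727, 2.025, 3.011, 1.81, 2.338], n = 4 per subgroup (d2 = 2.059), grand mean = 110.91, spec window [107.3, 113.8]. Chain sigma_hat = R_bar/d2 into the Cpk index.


R_bar = (2.88 + 2.65 + 2.57 + 1.25 + 0.727 + 2.025 + 3.011 + 1.81 + 2.338) / 9 = 2.1401111
sigma = R_bar / d2 = 2.1401111 / 2.059 = 1.0393934
Cp = (USL - LSL)/(6*sigma) = (113.8 - 107.3)/(6*1.0393934) = 1.0423
Cpu = (113.8 - 110.91)/(3*1.0393934) = 0.9268
Cpl = (110.91 - 107.3)/(3*1.0393934) = 1.1577
Cpk = min(Cpu, Cpl) = 0.9268

0.9268


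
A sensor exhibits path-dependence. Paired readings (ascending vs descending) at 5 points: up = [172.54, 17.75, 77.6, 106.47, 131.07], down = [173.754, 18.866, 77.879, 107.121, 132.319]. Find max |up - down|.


|172.54 - 173.754| = 1.2140
|17.75 - 18.866| = 1.1160
|77.6 - 77.879| = 0.2790
|106.47 - 107.121| = 0.6510
|131.07 - 132.319| = 1.2490
hysteresis = max(diffs) = 1.2490

1.2490


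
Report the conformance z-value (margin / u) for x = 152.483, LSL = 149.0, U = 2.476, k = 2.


u = U / k = 2.476 / 2 = 1.238
margin = |LSL - x| = |149.0 - 152.483| = 3.483
z = margin / u = 3.483 / 1.238
z = 2.8134

2.8134


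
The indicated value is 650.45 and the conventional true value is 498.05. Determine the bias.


Systematic error = measured - true
= 650.45 - 498.05
= 152.4000

152.4000


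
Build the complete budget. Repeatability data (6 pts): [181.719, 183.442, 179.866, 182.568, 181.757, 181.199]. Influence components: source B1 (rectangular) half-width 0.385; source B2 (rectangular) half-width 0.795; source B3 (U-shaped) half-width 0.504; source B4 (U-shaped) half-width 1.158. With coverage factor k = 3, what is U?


mean = (181.719 + 183.442 + 179.866 + 182.568 + 181.757 + 181.199) / 6 = 181.7585
s = sqrt(sum((x - mean)^2)/(n-1)) = 1.21537
u_A = s / sqrt(n) = 1.21537 / sqrt(6) = 0.49617272
u_B1 = 0.385 / sqrt(3) = 0.22227985
u_B2 = 0.795 / sqrt(3) = 0.45899346
u_B3 = 0.504 / sqrt(2) = 0.35638182
u_B4 = 1.158 / sqrt(2) = 0.81882965
uc = sqrt(0.49617272^2 + 0.22227985^2 + 0.45899346^2 + 0.35638182^2 + 0.81882965^2) = 1.1418234
U = k * uc = 3 * 1.1418234
U = 3.4255

3.4255


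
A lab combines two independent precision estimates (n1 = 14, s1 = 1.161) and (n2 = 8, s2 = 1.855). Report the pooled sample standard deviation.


s_p = sqrt(((n1-1)*s1^2 + (n2-1)*s2^2) / (n1+n2-2))
numerator = (14-1)*1.161^2 + (8-1)*1.855^2 = 17.522973 + 24.087175 = 41.610148
denominator = 14 + 8 - 2 = 20
s_p^2 = 41.610148 / 20 = 2.0805074
s_p = sqrt(2.0805074) = 1.4424

1.4424


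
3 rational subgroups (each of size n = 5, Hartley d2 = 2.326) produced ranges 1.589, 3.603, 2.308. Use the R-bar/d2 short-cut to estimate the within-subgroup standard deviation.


R_bar = (1.589 + 3.603 + 2.308) / 3
R_bar = 7.5 / 3 = 2.5
sigma_hat = R_bar / d2 = 2.5 / 2.326 = 1.0748

1.0748


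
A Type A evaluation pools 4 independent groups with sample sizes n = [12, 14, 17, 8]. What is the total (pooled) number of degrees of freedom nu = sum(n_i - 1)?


nu = sum_i (n_i - 1)
nu = ((12 - 1) + (14 - 1) + (17 - 1) + (8 - 1))
nu = 11 + 13 + 16 + 7
nu = 47

47


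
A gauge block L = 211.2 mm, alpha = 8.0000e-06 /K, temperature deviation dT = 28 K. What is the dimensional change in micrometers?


dL = L * alpha * dT
= 211.2 * 8.0000e-06 * 28
= 0.0473088 mm
dL_um = 0.0473088 * 1000 = 47.3088 um

47.3088


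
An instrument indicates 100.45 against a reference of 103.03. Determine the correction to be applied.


Correction = standard - reading
= 103.03 - 100.45
= 2.5800

2.5800


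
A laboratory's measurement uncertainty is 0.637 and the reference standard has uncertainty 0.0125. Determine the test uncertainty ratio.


TUR = u_lab / u_ref
= 0.637 / 0.0125
= 50.9600

50.9600


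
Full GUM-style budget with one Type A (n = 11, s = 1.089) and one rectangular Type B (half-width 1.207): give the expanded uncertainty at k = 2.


u_A = s / sqrt(n) = 1.089 / sqrt(11) = 0.32834585
u_B = half_width / sqrt(3) = 1.207 / sqrt(3) = 0.69686177
uc = sqrt(u_A^2 + u_B^2) = sqrt(0.32834585^2 + 0.69686177^2) = 0.77034234
U = k * uc = 2 * 0.77034234
U = 1.5407

1.5407


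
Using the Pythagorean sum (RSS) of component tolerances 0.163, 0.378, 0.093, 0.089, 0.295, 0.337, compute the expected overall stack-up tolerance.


RSS = sqrt(0.163^2 + 0.378^2 + 0.093^2 + 0.089^2 + 0.295^2 + 0.337^2)
= sqrt(0.386617)
= 0.6218

0.6218


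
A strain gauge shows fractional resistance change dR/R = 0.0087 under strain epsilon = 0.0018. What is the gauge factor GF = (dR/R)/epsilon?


GF = (dR/R) / epsilon
= 0.0087 / 0.0018
= 4.8333

4.8333


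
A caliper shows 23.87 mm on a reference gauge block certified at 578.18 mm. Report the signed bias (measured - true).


Systematic error = measured - true
= 23.87 - 578.18
= -554.3100

-554.3100


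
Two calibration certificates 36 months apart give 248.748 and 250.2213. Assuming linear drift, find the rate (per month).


rate = (v2 - v1) / months
= (250.2213 - 248.748) / 36
= 1.4733 / 36
= 0.0409

0.0409


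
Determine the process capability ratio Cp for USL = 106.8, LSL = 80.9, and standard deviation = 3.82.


Cp = (USL - LSL) / (6 * sigma)
= (106.8 - 80.9) / (6 * 3.82)
= 25.9000 / 22.9200
= 1.1300

1.1300


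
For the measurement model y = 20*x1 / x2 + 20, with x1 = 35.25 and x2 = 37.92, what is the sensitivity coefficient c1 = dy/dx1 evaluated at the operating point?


y = 20*x1 / x2 + 20
dy/dx1 = 20/x2
Evaluate at x2 = 37.92: c1 = 20 / 37.92
c1 = 0.5274

0.5274


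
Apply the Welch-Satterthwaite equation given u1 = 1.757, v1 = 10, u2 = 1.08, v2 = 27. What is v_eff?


uc = sqrt(u1^2 + u2^2) = sqrt(1.757^2 + 1.08^2) = 2.0623891
v_eff = uc^4 / (u1^4/v1 + u2^4/v2)
= 2.0623891^4 / (1.757^4/10 + 1.08^4/27)
= 18.091827 / 1.0033756
v_eff = 18.0310

18.0310


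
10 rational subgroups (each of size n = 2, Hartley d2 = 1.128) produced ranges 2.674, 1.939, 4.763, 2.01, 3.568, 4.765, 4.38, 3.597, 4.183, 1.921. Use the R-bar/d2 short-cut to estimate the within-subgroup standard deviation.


R_bar = (2.674 + 1.939 + 4.763 + 2.01 + 3.568 + 4.765 + 4.38 + 3.597 + 4.183 + 1.921) / 10
R_bar = 33.8 / 10 = 3.38
sigma_hat = R_bar / d2 = 3.38 / 1.128 = 2.9965

2.9965


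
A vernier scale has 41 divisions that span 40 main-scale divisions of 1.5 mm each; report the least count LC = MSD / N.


LC = MSD / n_div
= 1.5 / 41
= 0.0366

0.0366


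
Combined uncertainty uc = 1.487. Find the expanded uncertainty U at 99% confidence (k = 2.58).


U = k * uc
U = 2.58 * 1.487
U = 3.8365

3.8365


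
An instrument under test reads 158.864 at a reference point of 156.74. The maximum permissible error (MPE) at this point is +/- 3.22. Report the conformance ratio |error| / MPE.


e = indication - reference = 158.864 - 156.74 = 2.1240
|e| = 2.1240
ratio = |e| / MPE = 2.1240 / 3.22
ratio = 0.6596

0.6596


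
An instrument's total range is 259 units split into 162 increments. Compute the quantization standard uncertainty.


resolution = range / divisions
resolution = 259 / 162 = 1.5987654
u_res = resolution / (2*sqrt(3))
u_res = 1.5987654 / 3.4641016
u_res = 0.4615

0.4615


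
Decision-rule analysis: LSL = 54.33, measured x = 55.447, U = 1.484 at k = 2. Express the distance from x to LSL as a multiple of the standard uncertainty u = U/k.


u = U / k = 1.484 / 2 = 0.742
margin = |LSL - x| = |54.33 - 55.447| = 1.117
z = margin / u = 1.117 / 0.742
z = 1.5054

1.5054


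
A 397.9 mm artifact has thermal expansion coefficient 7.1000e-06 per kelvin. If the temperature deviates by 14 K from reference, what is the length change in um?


dL = L * alpha * dT
= 397.9 * 7.1000e-06 * 14
= 0.0395513 mm
dL_um = 0.0395513 * 1000 = 39.5513 um

39.5513


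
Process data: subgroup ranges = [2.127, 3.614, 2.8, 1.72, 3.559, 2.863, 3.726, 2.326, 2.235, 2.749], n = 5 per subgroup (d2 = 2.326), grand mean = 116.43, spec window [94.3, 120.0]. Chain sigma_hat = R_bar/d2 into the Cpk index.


R_bar = (2.127 + 3.614 + 2.8 + 1.72 + 3.559 + 2.863 + 3.726 + 2.326 + 2.235 + 2.749) / 10 = 2.7719
sigma = R_bar / d2 = 2.7719 / 2.326 = 1.1917025
Cp = (USL - LSL)/(6*sigma) = (120.0 - 94.3)/(6*1.1917025) = 3.5943
Cpu = (120.0 - 116.43)/(3*1.1917025) = 0.9986
Cpl = (116.43 - 94.3)/(3*1.1917025) = 6.1900
Cpk = min(Cpu, Cpl) = 0.9986

0.9986


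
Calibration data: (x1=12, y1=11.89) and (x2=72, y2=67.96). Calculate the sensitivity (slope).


slope = (y2 - y1) / (x2 - x1)
= (67.96 - 11.89) / (72 - 12)
= 56.0700 / 60
= 0.9345

0.9345


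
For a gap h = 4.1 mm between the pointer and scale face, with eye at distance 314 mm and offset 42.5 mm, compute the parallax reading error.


error = h * offset / d
= 4.1 * 42.5 / 314
= 0.5549

0.5549


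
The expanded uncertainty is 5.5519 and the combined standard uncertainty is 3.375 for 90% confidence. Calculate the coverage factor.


k = U / uc
k = 5.5519 / 3.375
k = 1.645

1.645


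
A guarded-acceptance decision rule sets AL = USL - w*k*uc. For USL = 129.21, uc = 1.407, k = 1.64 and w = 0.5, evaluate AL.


U = k * uc = 1.64 * 1.407 = 2.30748
guard band g = w * U = 0.5 * 2.30748 = 1.15374
AL = USL - g = 129.21 - 1.15374
AL = 128.0563

128.0563


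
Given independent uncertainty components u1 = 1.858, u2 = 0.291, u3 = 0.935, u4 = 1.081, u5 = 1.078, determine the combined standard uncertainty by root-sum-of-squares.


uc = sqrt(1.858^2 + 0.291^2 + 0.935^2 + 1.081^2 + 1.078^2)
uc = sqrt(6.741715)
uc = 2.5965

2.5965


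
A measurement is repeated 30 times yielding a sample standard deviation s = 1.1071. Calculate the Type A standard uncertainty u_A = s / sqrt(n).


u_A = s / sqrt(n)
u_A = 1.1071 / sqrt(30)
u_A = 1.1071 / 5.4772256
u_A = 0.2021

0.2021


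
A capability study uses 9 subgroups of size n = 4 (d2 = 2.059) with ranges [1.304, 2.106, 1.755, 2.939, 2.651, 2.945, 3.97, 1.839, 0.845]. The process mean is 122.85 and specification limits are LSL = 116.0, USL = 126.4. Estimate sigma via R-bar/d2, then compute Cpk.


R_bar = (1.304 + 2.106 + 1.755 + 2.939 + 2.651 + 2.945 + 3.97 + 1.839 + 0.845) / 9 = 2.2615556
sigma = R_bar / d2 = 2.2615556 / 2.059 = 1.0983757
Cp = (USL - LSL)/(6*sigma) = (126.4 - 116.0)/(6*1.0983757) = 1.5781
Cpu = (126.4 - 122.85)/(3*1.0983757) = 1.0773
Cpl = (122.85 - 116.0)/(3*1.0983757) = 2.0788
Cpk = min(Cpu, Cpl) = 1.0773

1.0773


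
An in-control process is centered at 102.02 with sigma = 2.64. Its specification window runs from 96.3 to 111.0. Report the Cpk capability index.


Cpu = (USL - mean) / (3*sigma) = (111.0 - 102.02) / (3*2.64) = 1.1338
Cpl = (mean - LSL) / (3*sigma) = (102.02 - 96.3) / (3*2.64) = 0.7222
Cpk = min(Cpu, Cpl) = 0.7222

0.7222


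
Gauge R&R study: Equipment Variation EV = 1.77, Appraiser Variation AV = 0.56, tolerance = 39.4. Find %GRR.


GRR = sqrt(EV^2 + AV^2) = sqrt(1.77^2 + 0.56^2) = 1.8564752
%GRR = GRR / tol * 100 = 1.8564752 / 39.4 * 100
%GRR = 4.7119

4.7119


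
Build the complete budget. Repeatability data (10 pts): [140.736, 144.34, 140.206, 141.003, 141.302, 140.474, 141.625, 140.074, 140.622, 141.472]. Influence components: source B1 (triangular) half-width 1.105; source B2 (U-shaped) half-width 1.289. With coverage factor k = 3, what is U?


mean = (140.736 + 144.34 + 140.206 + 141.003 + 141.302 + 140.474 + 141.625 + 140.074 + 140.622 + 141.472) / 10 = 141.1854
s = sqrt(sum((x - mean)^2)/(n-1)) = 1.2244572
u_A = s / sqrt(n) = 1.2244572 / sqrt(10) = 0.38720736
u_B1 = 1.105 / sqrt(6) = 0.45111436
u_B2 = 1.289 / sqrt(2) = 0.91146064
uc = sqrt(0.38720736^2 + 0.45111436^2 + 0.91146064^2) = 1.0882069
U = k * uc = 3 * 1.0882069
U = 3.2646

3.2646


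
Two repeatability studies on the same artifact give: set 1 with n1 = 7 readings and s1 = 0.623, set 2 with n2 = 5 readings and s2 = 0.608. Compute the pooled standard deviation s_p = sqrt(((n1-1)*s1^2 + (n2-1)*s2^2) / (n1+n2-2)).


s_p = sqrt(((n1-1)*s1^2 + (n2-1)*s2^2) / (n1+n2-2))
numerator = (7-1)*0.623^2 + (5-1)*0.608^2 = 2.328774 + 1.478656 = 3.80743
denominator = 7 + 5 - 2 = 10
s_p^2 = 3.80743 / 10 = 0.380743
s_p = sqrt(0.380743) = 0.6170

0.6170


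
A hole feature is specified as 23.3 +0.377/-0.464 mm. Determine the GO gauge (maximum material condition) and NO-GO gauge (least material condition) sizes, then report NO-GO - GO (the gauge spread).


GO = nominal - lower_tol (smallest hole = maximum material condition)
GO = 23.3 - 0.464 = 22.836
NO-GO = nominal + upper_tol (largest hole = least material condition)
NO-GO = 23.3 + 0.377 = 23.677
spread = NO-GO - GO = 23.677 - 22.836 = 0.8410

0.8410


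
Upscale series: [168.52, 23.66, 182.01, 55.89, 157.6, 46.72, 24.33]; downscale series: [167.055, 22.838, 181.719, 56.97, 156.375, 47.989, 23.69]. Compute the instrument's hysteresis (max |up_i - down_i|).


|168.52 - 167.055| = 1.4650
|23.66 - 22.838| = 0.8220
|182.01 - 181.719| = 0.2910
|55.89 - 56.97| = 1.0800
|157.6 - 156.375| = 1.2250
|46.72 - 47.989| = 1.2690
|24.33 - 23.69| = 0.6400
hysteresis = max(diffs) = 1.4650

1.4650


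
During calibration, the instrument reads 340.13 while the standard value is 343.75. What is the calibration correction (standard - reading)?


Correction = standard - reading
= 343.75 - 340.13
= 3.6200

3.6200


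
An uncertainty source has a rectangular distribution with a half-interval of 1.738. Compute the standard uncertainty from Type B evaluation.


u_B = half_width / sqrt(3)
u_B = 1.738 / 1.7320508
u_B = 1.0034

1.0034


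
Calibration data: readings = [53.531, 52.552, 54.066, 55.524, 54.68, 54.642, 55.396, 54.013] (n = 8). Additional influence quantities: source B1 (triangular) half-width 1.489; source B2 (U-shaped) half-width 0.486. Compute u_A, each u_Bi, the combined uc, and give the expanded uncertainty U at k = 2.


mean = (53.531 + 52.552 + 54.066 + 55.524 + 54.68 + 54.642 + 55.396 + 54.013) / 8 = 54.3005
s = sqrt(sum((x - mean)^2)/(n-1)) = 0.98159811
u_A = s / sqrt(n) = 0.98159811 / sqrt(8) = 0.34704734
u_B1 = 1.489 / sqrt(6) = 0.6078817
u_B2 = 0.486 / sqrt(2) = 0.3436539
uc = sqrt(0.34704734^2 + 0.6078817^2 + 0.3436539^2) = 0.77978203
U = k * uc = 2 * 0.77978203
U = 1.5596

1.5596


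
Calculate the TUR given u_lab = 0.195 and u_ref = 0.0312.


TUR = u_lab / u_ref
= 0.195 / 0.0312
= 6.2500

6.2500


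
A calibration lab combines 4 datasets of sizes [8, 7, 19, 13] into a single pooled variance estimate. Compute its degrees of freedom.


nu = sum_i (n_i - 1)
nu = ((8 - 1) + (7 - 1) + (19 - 1) + (13 - 1))
nu = 7 + 6 + 18 + 12
nu = 43

43


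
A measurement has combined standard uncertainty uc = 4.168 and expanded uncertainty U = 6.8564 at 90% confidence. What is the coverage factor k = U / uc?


k = U / uc
k = 6.8564 / 4.168
k = 1.645

1.645


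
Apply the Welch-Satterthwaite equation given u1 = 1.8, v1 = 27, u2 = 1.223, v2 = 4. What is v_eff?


uc = sqrt(u1^2 + u2^2) = sqrt(1.8^2 + 1.223^2) = 2.176173
v_eff = uc^4 / (u1^4/v1 + u2^4/v2)
= 2.176173^4 / (1.8^4/27 + 1.223^4/4)
= 22.427128 / 0.94810131
v_eff = 23.6548

23.6548


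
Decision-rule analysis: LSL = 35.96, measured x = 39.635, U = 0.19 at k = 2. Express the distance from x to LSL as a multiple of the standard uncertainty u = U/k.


u = U / k = 0.19 / 2 = 0.095
margin = |LSL - x| = |35.96 - 39.635| = 3.675
z = margin / u = 3.675 / 0.095
z = 38.6842

38.6842


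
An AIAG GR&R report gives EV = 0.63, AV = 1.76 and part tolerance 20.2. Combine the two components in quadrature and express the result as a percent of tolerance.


GRR = sqrt(EV^2 + AV^2) = sqrt(0.63^2 + 1.76^2) = 1.8693582
%GRR = GRR / tol * 100 = 1.8693582 / 20.2 * 100
%GRR = 9.2542

9.2542


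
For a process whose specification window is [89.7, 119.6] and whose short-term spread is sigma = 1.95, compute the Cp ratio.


Cp = (USL - LSL) / (6 * sigma)
= (119.6 - 89.7) / (6 * 1.95)
= 29.9000 / 11.7000
= 2.5556

2.5556


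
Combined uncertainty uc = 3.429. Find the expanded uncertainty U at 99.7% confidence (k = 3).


U = k * uc
U = 3 * 3.429
U = 10.2870

10.2870


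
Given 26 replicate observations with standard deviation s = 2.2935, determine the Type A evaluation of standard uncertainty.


u_A = s / sqrt(n)
u_A = 2.2935 / sqrt(26)
u_A = 2.2935 / 5.0990195
u_A = 0.4498

0.4498


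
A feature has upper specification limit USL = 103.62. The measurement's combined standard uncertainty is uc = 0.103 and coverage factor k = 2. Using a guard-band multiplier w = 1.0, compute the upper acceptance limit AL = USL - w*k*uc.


U = k * uc = 2 * 0.103 = 0.206
guard band g = w * U = 1.0 * 0.206 = 0.206
AL = USL - g = 103.62 - 0.206
AL = 103.4140

103.4140


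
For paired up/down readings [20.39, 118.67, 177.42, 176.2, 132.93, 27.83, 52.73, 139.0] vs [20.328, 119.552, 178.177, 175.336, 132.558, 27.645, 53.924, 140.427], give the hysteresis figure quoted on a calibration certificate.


|20.39 - 20.328| = 0.0620
|118.67 - 119.552| = 0.8820
|177.42 - 178.177| = 0.7570
|176.2 - 175.336| = 0.8640
|132.93 - 132.558| = 0.3720
|27.83 - 27.645| = 0.1850
|52.73 - 53.924| = 1.1940
|139.0 - 140.427| = 1.4270
hysteresis = max(diffs) = 1.4270

1.4270


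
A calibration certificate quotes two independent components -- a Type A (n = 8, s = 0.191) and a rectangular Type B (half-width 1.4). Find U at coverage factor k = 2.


u_A = s / sqrt(n) = 0.191 / sqrt(8) = 0.067528698
u_B = half_width / sqrt(3) = 1.4 / sqrt(3) = 0.80829038
uc = sqrt(u_A^2 + u_B^2) = sqrt(0.067528698^2 + 0.80829038^2) = 0.81110632
U = k * uc = 2 * 0.81110632
U = 1.6222

1.6222


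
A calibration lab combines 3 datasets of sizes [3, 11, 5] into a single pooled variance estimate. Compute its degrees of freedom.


nu = sum_i (n_i - 1)
nu = ((3 - 1) + (11 - 1) + (5 - 1))
nu = 2 + 10 + 4
nu = 16

16


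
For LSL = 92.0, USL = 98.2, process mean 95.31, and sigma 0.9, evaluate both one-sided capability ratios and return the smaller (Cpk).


Cpu = (USL - mean) / (3*sigma) = (98.2 - 95.31) / (3*0.9) = 1.0704
Cpl = (mean - LSL) / (3*sigma) = (95.31 - 92.0) / (3*0.9) = 1.2259
Cpk = min(Cpu, Cpl) = 1.0704

1.0704


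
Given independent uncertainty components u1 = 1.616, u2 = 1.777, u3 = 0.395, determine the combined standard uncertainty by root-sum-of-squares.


uc = sqrt(1.616^2 + 1.777^2 + 0.395^2)
uc = sqrt(5.92521)
uc = 2.4342

2.4342


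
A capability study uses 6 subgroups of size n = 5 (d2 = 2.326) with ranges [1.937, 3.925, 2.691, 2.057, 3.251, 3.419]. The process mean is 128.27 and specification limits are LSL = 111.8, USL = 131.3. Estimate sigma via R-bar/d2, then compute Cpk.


R_bar = (1.937 + 3.925 + 2.691 + 2.057 + 3.251 + 3.419) / 6 = 2.88
sigma = R_bar / d2 = 2.88 / 2.326 = 1.2381771
Cp = (USL - LSL)/(6*sigma) = (131.3 - 111.8)/(6*1.2381771) = 2.6248
Cpu = (131.3 - 128.27)/(3*1.2381771) = 0.8157
Cpl = (128.27 - 111.8)/(3*1.2381771) = 4.4339
Cpk = min(Cpu, Cpl) = 0.8157

0.8157


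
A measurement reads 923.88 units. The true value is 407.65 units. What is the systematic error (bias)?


Systematic error = measured - true
= 923.88 - 407.65
= 516.2300

516.2300


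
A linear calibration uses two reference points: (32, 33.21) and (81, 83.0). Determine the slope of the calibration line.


slope = (y2 - y1) / (x2 - x1)
= (83.0 - 33.21) / (81 - 32)
= 49.7900 / 49
= 1.0161

1.0161


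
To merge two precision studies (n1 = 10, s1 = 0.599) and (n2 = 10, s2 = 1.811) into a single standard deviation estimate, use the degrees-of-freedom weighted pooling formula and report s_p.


s_p = sqrt(((n1-1)*s1^2 + (n2-1)*s2^2) / (n1+n2-2))
numerator = (10-1)*0.599^2 + (10-1)*1.811^2 = 3.229209 + 29.517489 = 32.746698
denominator = 10 + 10 - 2 = 18
s_p^2 = 32.746698 / 18 = 1.819261
s_p = sqrt(1.819261) = 1.3488

1.3488


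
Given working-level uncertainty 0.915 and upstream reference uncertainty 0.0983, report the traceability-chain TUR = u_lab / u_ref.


TUR = u_lab / u_ref
= 0.915 / 0.0983
= 9.3082

9.3082


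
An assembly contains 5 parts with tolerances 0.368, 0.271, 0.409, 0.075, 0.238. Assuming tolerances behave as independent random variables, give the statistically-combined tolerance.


RSS = sqrt(0.368^2 + 0.271^2 + 0.409^2 + 0.075^2 + 0.238^2)
= sqrt(0.438415)
= 0.6621

0.6621


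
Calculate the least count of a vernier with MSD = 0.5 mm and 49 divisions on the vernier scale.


LC = MSD / n_div
= 0.5 / 49
= 0.0102

0.0102


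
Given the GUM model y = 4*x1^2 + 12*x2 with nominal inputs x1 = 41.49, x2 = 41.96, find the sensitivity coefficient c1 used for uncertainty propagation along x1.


y = 4*x1^2 + 12*x2
dy/dx1 = 2*4*x1
Evaluate at x1 = 41.49: c1 = 8 * 41.49
c1 = 331.9200

331.9200


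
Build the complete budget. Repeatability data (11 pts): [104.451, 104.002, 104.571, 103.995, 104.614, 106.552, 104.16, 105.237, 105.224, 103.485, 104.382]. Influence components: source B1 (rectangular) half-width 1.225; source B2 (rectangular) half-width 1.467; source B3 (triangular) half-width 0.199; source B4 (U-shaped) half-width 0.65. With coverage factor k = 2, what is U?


mean = (104.451 + 104.002 + 104.571 + 103.995 + 104.614 + 106.552 + 104.16 + 105.237 + 105.224 + 103.485 + 104.382) / 11 = 104.6066364
s = sqrt(sum((x - mean)^2)/(n-1)) = 0.82681198
u_A = s / sqrt(n) = 0.82681198 / sqrt(11) = 0.24929319
u_B1 = 1.225 / sqrt(3) = 0.70725408
u_B2 = 1.467 / sqrt(3) = 0.84697284
u_B3 = 0.199 / sqrt(6) = 0.08124141
u_B4 = 0.65 / sqrt(2) = 0.45961941
uc = sqrt(0.24929319^2 + 0.70725408^2 + 0.84697284^2 + 0.08124141^2 + 0.45961941^2) = 1.2237518
U = k * uc = 2 * 1.2237518
U = 2.4475

2.4475


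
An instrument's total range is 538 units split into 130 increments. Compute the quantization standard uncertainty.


resolution = range / divisions
resolution = 538 / 130 = 4.1384615
u_res = resolution / (2*sqrt(3))
u_res = 4.1384615 / 3.4641016
u_res = 1.1947

1.1947


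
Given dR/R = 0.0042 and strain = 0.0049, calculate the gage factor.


GF = (dR/R) / epsilon
= 0.0042 / 0.0049
= 0.8571

0.8571


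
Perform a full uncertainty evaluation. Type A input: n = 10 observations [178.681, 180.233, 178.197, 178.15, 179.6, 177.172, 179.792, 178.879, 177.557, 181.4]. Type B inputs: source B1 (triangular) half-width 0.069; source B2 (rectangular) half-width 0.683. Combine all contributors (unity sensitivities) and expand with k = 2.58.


mean = (178.681 + 180.233 + 178.197 + 178.15 + 179.6 + 177.172 + 179.792 + 178.879 + 177.557 + 181.4) / 10 = 178.9661
s = sqrt(sum((x - mean)^2)/(n-1)) = 1.2980158
u_A = s / sqrt(n) = 1.2980158 / sqrt(10) = 0.41046864
u_B1 = 0.069 / sqrt(6) = 0.028169132
u_B2 = 0.683 / sqrt(3) = 0.39433023
uc = sqrt(0.41046864^2 + 0.028169132^2 + 0.39433023^2) = 0.56988976
U = k * uc = 2.58 * 0.56988976
U = 1.4703

1.4703


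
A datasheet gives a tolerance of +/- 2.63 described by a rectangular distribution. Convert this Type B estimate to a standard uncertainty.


u_B = half_width / sqrt(3)
u_B = 2.63 / 1.7320508
u_B = 1.5184

1.5184


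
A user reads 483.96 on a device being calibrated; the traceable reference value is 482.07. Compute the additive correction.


Correction = standard - reading
= 482.07 - 483.96
= -1.8900

-1.8900


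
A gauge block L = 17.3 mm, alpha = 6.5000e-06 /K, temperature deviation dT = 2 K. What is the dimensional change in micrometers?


dL = L * alpha * dT
= 17.3 * 6.5000e-06 * 2
= 2.2490000e-04 mm
dL_um = 2.2490000e-04 * 1000 = 0.2249 um

0.2249


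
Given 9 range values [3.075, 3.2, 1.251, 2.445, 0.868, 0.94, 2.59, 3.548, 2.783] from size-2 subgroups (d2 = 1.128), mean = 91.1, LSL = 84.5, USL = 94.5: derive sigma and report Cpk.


R_bar = (3.075 + 3.2 + 1.251 + 2.445 + 0.868 + 0.94 + 2.59 + 3.548 + 2.783) / 9 = 2.3
sigma = R_bar / d2 = 2.3 / 1.128 = 2.0390071
Cp = (USL - LSL)/(6*sigma) = (94.5 - 84.5)/(6*2.0390071) = 0.8174
Cpu = (94.5 - 91.1)/(3*2.0390071) = 0.5558
Cpl = (91.1 - 84.5)/(3*2.0390071) = 1.0790
Cpk = min(Cpu, Cpl) = 0.5558

0.5558


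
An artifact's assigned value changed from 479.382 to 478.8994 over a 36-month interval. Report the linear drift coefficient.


rate = (v2 - v1) / months
= (478.8994 - 479.382) / 36
= -0.4826 / 36
= -0.0134

-0.0134


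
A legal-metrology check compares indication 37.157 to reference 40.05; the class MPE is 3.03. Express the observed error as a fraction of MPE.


e = indication - reference = 37.157 - 40.05 = -2.8930
|e| = 2.8930
ratio = |e| / MPE = 2.8930 / 3.03
ratio = 0.9548

0.9548


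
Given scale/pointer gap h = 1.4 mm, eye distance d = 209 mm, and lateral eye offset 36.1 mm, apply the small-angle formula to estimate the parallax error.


error = h * offset / d
= 1.4 * 36.1 / 209
= 0.2418

0.2418


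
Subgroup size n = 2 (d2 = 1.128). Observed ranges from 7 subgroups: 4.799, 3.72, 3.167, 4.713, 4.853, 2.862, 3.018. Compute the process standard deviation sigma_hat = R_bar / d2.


R_bar = (4.799 + 3.72 + 3.167 + 4.713 + 4.853 + 2.862 + 3.018) / 7
R_bar = 27.132 / 7 = 3.876
sigma_hat = R_bar / d2 = 3.876 / 1.128 = 3.4362

3.4362


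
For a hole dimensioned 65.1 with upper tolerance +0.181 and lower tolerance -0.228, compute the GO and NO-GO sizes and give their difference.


GO = nominal - lower_tol (smallest hole = maximum material condition)
GO = 65.1 - 0.228 = 64.872
NO-GO = nominal + upper_tol (largest hole = least material condition)
NO-GO = 65.1 + 0.181 = 65.281
spread = NO-GO - GO = 65.281 - 64.872 = 0.4090

0.4090


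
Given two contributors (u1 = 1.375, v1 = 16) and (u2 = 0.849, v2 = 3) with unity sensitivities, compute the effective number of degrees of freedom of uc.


uc = sqrt(u1^2 + u2^2) = sqrt(1.375^2 + 0.849^2) = 1.6159907
v_eff = uc^4 / (u1^4/v1 + u2^4/v2)
= 1.6159907^4 / (1.375^4/16 + 0.849^4/3)
= 6.8195455 / 0.39658862
v_eff = 17.1955

17.1955


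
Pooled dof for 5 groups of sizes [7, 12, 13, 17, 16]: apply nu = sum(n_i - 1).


nu = sum_i (n_i - 1)
nu = ((7 - 1) + (12 - 1) + (13 - 1) + (17 - 1) + (16 - 1))
nu = 6 + 11 + 12 + 16 + 15
nu = 60

60


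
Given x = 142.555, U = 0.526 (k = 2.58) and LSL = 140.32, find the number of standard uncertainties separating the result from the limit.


u = U / k = 0.526 / 2.58 = 0.20387597
margin = |LSL - x| = |140.32 - 142.555| = 2.235
z = margin / u = 2.235 / 0.20387597
z = 10.9625

10.9625


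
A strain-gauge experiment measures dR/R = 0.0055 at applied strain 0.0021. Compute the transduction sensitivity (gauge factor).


GF = (dR/R) / epsilon
= 0.0055 / 0.0021
= 2.6190

2.6190


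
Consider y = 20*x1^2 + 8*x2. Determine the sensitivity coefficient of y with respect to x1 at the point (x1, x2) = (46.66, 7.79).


y = 20*x1^2 + 8*x2
dy/dx1 = 2*20*x1
Evaluate at x1 = 46.66: c1 = 40 * 46.66
c1 = 1866.4000

1866.4000


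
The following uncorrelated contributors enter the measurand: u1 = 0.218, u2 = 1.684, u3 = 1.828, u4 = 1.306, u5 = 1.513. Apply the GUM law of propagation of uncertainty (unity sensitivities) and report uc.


uc = sqrt(0.218^2 + 1.684^2 + 1.828^2 + 1.306^2 + 1.513^2)
uc = sqrt(10.219769)
uc = 3.1968

3.1968


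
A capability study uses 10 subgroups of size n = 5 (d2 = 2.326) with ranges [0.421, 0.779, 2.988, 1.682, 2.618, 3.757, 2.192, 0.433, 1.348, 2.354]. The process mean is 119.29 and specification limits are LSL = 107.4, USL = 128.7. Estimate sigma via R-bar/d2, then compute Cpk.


R_bar = (0.421 + 0.779 + 2.988 + 1.682 + 2.618 + 3.757 + 2.192 + 0.433 + 1.348 + 2.354) / 10 = 1.8572
sigma = R_bar / d2 = 1.8572 / 2.326 = 0.79845228
Cp = (USL - LSL)/(6*sigma) = (128.7 - 107.4)/(6*0.79845228) = 4.4461
Cpu = (128.7 - 119.29)/(3*0.79845228) = 3.9284
Cpl = (119.29 - 107.4)/(3*0.79845228) = 4.9638
Cpk = min(Cpu, Cpl) = 3.9284

3.9284


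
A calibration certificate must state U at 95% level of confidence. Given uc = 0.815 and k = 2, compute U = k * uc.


U = k * uc
U = 2 * 0.815
U = 1.6300

1.6300


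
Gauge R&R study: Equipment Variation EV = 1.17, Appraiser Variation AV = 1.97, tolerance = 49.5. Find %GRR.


GRR = sqrt(EV^2 + AV^2) = sqrt(1.17^2 + 1.97^2) = 2.2912442
%GRR = GRR / tol * 100 = 2.2912442 / 49.5 * 100
%GRR = 4.6288

4.6288


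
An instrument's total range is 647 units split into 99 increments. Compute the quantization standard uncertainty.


resolution = range / divisions
resolution = 647 / 99 = 6.5353535
u_res = resolution / (2*sqrt(3))
u_res = 6.5353535 / 3.4641016
u_res = 1.8866

1.8866


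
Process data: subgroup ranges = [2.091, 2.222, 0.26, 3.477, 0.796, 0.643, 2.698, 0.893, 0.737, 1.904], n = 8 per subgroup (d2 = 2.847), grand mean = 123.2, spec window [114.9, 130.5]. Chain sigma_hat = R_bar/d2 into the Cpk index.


R_bar = (2.091 + 2.222 + 0.26 + 3.477 + 0.796 + 0.643 + 2.698 + 0.893 + 0.737 + 1.904) / 10 = 1.5721
sigma = R_bar / d2 = 1.5721 / 2.847 = 0.55219529
Cp = (USL - LSL)/(6*sigma) = (130.5 - 114.9)/(6*0.55219529) = 4.7085
Cpu = (130.5 - 123.2)/(3*0.55219529) = 4.4067
Cpl = (123.2 - 114.9)/(3*0.55219529) = 5.0103
Cpk = min(Cpu, Cpl) = 4.4067

4.4067


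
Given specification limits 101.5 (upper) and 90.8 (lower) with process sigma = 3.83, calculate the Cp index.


Cp = (USL - LSL) / (6 * sigma)
= (101.5 - 90.8) / (6 * 3.83)
= 10.7000 / 22.9800
= 0.4656

0.4656


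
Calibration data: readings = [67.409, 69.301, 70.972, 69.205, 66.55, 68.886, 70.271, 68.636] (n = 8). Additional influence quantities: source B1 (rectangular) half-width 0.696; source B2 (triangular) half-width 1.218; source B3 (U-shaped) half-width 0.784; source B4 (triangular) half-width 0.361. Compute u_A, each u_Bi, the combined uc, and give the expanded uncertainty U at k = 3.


mean = (67.409 + 69.301 + 70.972 + 69.205 + 66.55 + 68.886 + 70.271 + 68.636) / 8 = 68.90375
s = sqrt(sum((x - mean)^2)/(n-1)) = 1.4263846
u_A = s / sqrt(n) = 1.4263846 / sqrt(8) = 0.50430311
u_B1 = 0.696 / sqrt(3) = 0.40183579
u_B2 = 1.218 / sqrt(6) = 0.49724642
u_B3 = 0.784 / sqrt(2) = 0.55437172
u_B4 = 0.361 / sqrt(6) = 0.14737763
uc = sqrt(0.50430311^2 + 0.40183579^2 + 0.49724642^2 + 0.55437172^2 + 0.14737763^2) = 0.99604006
U = k * uc = 3 * 0.99604006
U = 2.9881

2.9881
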